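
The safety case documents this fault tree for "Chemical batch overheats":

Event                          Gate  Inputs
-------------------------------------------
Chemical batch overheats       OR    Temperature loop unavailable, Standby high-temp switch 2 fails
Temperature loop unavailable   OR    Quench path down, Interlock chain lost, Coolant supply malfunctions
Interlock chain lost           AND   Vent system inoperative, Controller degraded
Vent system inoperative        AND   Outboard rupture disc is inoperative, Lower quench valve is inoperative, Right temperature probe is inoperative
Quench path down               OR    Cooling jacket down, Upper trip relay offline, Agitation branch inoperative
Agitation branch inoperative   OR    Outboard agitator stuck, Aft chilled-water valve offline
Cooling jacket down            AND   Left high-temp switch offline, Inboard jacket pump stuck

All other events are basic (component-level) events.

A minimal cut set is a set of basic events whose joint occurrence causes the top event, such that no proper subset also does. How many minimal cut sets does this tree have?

Cooling jacket down [AND]: one cut set from each child combined → 1 × 1 = 1 cut set(s).
Agitation branch inoperative [OR]: union of children's cut sets → 2 cut set(s).
Quench path down [OR]: union of children's cut sets → 4 cut set(s).
Vent system inoperative [AND]: one cut set from each child combined → 1 × 1 × 1 = 1 cut set(s).
Interlock chain lost [AND]: one cut set from each child combined → 1 × 1 = 1 cut set(s).
Temperature loop unavailable [OR]: union of children's cut sets → 6 cut set(s).
Chemical batch overheats [OR]: union of children's cut sets → 7 cut set(s).
Minimal cut sets: {Inboard jacket pump stuck, Left high-temp switch offline}; {Upper trip relay offline}; {Outboard agitator stuck}; {Aft chilled-water valve offline}; {Controller degraded, Lower quench valve is inoperative, Outboard rupture disc is inoperative, Right temperature probe is inoperative}; {Coolant supply malfunctions}; {Standby high-temp switch 2 fails}.

7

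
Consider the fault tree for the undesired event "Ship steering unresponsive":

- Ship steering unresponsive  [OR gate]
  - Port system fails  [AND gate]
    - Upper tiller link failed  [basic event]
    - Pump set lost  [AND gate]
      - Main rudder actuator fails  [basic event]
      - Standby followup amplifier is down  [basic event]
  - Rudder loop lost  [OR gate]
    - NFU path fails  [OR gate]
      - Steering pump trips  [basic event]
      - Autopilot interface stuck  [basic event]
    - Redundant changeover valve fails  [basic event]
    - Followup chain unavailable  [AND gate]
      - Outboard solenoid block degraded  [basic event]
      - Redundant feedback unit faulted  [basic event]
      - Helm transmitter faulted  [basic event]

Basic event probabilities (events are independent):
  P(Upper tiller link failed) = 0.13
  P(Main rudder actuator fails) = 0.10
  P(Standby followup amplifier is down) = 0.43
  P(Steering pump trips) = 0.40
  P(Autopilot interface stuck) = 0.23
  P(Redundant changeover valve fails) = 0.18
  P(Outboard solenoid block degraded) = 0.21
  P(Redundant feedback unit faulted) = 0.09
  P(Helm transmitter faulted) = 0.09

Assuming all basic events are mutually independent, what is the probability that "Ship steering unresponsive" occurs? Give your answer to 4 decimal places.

0.6239

P(Pump set lost) [AND] = 0.10 × 0.43 = 0.043000
P(Port system fails) [AND] = 0.13 × 0.043000 = 0.005590
P(NFU path fails) [OR] = 1 − (1−0.40) × (1−0.23) = 0.538000
P(Followup chain unavailable) [AND] = 0.21 × 0.09 × 0.09 = 0.001701
P(Rudder loop lost) [OR] = 1 − (1−0.538000) × (1−0.18) × (1−0.001701) = 0.621804
P(Ship steering unresponsive) [OR] = 1 − (1−0.005590) × (1−0.621804) = 0.623918
Rounded to 4 decimal places: P(Ship steering unresponsive) ≈ 0.6239.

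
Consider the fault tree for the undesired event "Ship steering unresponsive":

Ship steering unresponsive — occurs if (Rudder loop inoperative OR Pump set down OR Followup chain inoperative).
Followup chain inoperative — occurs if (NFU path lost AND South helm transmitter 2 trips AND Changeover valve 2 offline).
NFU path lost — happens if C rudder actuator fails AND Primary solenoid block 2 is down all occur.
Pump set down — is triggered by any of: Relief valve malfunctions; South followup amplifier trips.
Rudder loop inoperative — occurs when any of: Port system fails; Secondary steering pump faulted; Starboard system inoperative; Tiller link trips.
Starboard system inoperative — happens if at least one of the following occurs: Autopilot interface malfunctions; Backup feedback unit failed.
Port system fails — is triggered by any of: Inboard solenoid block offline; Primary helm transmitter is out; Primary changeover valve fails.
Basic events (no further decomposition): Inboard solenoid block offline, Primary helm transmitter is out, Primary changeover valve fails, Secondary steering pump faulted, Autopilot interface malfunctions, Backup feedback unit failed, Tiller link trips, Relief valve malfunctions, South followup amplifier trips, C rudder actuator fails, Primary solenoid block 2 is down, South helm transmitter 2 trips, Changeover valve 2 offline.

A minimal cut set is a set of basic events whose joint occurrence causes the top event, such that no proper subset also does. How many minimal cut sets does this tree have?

Port system fails [OR]: union of children's cut sets → 3 cut set(s).
Starboard system inoperative [OR]: union of children's cut sets → 2 cut set(s).
Rudder loop inoperative [OR]: union of children's cut sets → 7 cut set(s).
Pump set down [OR]: union of children's cut sets → 2 cut set(s).
NFU path lost [AND]: one cut set from each child combined → 1 × 1 = 1 cut set(s).
Followup chain inoperative [AND]: one cut set from each child combined → 1 × 1 × 1 = 1 cut set(s).
Ship steering unresponsive [OR]: union of children's cut sets → 10 cut set(s).
Minimal cut sets: {Inboard solenoid block offline}; {Primary helm transmitter is out}; {Primary changeover valve fails}; {Secondary steering pump faulted}; {Autopilot interface malfunctions}; {Backup feedback unit failed}; {Tiller link trips}; {Relief valve malfunctions}; {South followup amplifier trips}; {C rudder actuator fails, Changeover valve 2 offline, Primary solenoid block 2 is down, South helm transmitter 2 trips}.

10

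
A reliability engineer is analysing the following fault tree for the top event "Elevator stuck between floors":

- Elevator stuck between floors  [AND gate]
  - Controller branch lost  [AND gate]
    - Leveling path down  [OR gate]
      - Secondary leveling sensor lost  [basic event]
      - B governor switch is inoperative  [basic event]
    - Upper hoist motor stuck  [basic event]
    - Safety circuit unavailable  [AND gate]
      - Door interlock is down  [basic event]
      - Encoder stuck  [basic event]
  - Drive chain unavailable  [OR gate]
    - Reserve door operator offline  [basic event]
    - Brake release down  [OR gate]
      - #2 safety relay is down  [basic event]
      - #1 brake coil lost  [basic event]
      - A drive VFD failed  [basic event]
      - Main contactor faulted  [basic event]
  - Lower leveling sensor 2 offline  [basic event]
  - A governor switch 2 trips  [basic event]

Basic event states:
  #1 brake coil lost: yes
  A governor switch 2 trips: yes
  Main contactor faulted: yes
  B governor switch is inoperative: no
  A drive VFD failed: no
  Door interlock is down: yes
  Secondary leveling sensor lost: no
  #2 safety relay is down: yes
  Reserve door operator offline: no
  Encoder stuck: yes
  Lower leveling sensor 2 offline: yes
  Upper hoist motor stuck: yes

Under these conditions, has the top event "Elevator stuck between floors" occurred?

No

Leveling path down [OR]: Secondary leveling sensor lost=not, B governor switch is inoperative=not → no input occurs → does not occur.
Safety circuit unavailable [AND]: Door interlock is down=occurs, Encoder stuck=occurs → all inputs occur → occurs.
Controller branch lost [AND]: Leveling path down=not, Upper hoist motor stuck=occurs, Safety circuit unavailable=occurs → not all inputs occur → does not occur.
Brake release down [OR]: #2 safety relay is down=occurs, #1 brake coil lost=occurs, A drive VFD failed=not, Main contactor faulted=occurs → at least one input occurs → occurs.
Drive chain unavailable [OR]: Reserve door operator offline=not, Brake release down=occurs → at least one input occurs → occurs.
Elevator stuck between floors [AND]: Controller branch lost=not, Drive chain unavailable=occurs, Lower leveling sensor 2 offline=occurs, A governor switch 2 trips=occurs → not all inputs occur → does not occur.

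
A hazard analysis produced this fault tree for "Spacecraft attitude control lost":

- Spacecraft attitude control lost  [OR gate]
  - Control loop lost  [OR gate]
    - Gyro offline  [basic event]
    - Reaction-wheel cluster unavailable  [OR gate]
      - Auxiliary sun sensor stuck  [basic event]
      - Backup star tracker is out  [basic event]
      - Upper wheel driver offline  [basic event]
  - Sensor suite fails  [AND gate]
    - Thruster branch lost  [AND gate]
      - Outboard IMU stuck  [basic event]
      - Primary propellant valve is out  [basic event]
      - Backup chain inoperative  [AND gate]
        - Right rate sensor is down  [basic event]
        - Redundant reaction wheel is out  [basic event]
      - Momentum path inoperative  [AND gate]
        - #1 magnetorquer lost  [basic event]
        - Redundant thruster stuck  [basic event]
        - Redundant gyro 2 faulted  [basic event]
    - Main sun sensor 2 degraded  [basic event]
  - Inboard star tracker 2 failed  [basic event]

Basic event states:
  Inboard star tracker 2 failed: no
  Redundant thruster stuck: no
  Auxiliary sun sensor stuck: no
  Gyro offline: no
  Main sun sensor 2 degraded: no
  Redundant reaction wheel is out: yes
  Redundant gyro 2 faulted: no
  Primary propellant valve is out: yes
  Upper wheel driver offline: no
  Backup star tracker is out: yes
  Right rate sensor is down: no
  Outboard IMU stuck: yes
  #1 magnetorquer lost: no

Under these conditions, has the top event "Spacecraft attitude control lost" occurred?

Reaction-wheel cluster unavailable [OR]: Auxiliary sun sensor stuck=not, Backup star tracker is out=occurs, Upper wheel driver offline=not → at least one input occurs → occurs.
Control loop lost [OR]: Gyro offline=not, Reaction-wheel cluster unavailable=occurs → at least one input occurs → occurs.
Backup chain inoperative [AND]: Right rate sensor is down=not, Redundant reaction wheel is out=occurs → not all inputs occur → does not occur.
Momentum path inoperative [AND]: #1 magnetorquer lost=not, Redundant thruster stuck=not, Redundant gyro 2 faulted=not → not all inputs occur → does not occur.
Thruster branch lost [AND]: Outboard IMU stuck=occurs, Primary propellant valve is out=occurs, Backup chain inoperative=not, Momentum path inoperative=not → not all inputs occur → does not occur.
Sensor suite fails [AND]: Thruster branch lost=not, Main sun sensor 2 degraded=not → not all inputs occur → does not occur.
Spacecraft attitude control lost [OR]: Control loop lost=occurs, Sensor suite fails=not, Inboard star tracker 2 failed=not → at least one input occurs → occurs.

Yes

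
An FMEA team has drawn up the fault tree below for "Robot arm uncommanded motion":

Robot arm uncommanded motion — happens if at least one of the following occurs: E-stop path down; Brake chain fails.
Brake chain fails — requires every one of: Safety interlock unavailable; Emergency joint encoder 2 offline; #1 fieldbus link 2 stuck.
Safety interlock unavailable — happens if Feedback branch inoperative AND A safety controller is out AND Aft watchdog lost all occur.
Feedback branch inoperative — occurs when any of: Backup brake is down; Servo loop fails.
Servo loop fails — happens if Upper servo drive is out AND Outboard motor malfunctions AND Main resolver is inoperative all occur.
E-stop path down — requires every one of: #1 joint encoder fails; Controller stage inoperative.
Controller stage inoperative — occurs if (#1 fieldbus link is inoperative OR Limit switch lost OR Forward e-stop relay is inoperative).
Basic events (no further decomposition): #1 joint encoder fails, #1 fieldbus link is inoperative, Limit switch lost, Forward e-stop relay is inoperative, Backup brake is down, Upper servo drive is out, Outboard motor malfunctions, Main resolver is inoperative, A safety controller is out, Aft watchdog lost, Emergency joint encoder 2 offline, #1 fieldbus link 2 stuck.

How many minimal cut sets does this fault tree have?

5

Controller stage inoperative [OR]: union of children's cut sets → 3 cut set(s).
E-stop path down [AND]: one cut set from each child combined → 1 × 3 = 3 cut set(s).
Servo loop fails [AND]: one cut set from each child combined → 1 × 1 × 1 = 1 cut set(s).
Feedback branch inoperative [OR]: union of children's cut sets → 2 cut set(s).
Safety interlock unavailable [AND]: one cut set from each child combined → 2 × 1 × 1 = 2 cut set(s).
Brake chain fails [AND]: one cut set from each child combined → 2 × 1 × 1 = 2 cut set(s).
Robot arm uncommanded motion [OR]: union of children's cut sets → 5 cut set(s).
Minimal cut sets: {#1 fieldbus link is inoperative, #1 joint encoder fails}; {#1 joint encoder fails, Limit switch lost}; {#1 joint encoder fails, Forward e-stop relay is inoperative}; {#1 fieldbus link 2 stuck, A safety controller is out, Aft watchdog lost, Backup brake is down, Emergency joint encoder 2 offline}; {#1 fieldbus link 2 stuck, A safety controller is out, Aft watchdog lost, Emergency joint encoder 2 offline, Main resolver is inoperative, Outboard motor malfunctions, Upper servo drive is out}.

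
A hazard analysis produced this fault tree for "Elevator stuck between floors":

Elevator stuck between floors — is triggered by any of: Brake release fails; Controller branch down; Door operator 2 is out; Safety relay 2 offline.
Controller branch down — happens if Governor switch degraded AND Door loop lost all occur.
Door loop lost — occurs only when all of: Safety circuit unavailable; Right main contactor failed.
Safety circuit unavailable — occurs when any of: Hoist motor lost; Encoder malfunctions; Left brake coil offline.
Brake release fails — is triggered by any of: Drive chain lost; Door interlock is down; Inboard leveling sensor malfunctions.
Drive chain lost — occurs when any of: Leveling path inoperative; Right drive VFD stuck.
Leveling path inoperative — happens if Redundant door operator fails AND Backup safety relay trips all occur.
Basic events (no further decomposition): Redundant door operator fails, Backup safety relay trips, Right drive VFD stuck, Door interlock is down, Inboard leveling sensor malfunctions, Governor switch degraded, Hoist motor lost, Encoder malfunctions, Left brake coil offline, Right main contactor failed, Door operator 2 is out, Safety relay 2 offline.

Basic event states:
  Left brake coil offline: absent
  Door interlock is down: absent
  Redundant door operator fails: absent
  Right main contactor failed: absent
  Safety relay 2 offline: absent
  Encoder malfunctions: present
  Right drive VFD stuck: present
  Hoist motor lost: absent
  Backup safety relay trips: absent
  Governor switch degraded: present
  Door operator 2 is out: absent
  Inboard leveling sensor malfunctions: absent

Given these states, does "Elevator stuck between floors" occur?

Yes

Leveling path inoperative [AND]: Redundant door operator fails=not, Backup safety relay trips=not → not all inputs occur → does not occur.
Drive chain lost [OR]: Leveling path inoperative=not, Right drive VFD stuck=occurs → at least one input occurs → occurs.
Brake release fails [OR]: Drive chain lost=occurs, Door interlock is down=not, Inboard leveling sensor malfunctions=not → at least one input occurs → occurs.
Safety circuit unavailable [OR]: Hoist motor lost=not, Encoder malfunctions=occurs, Left brake coil offline=not → at least one input occurs → occurs.
Door loop lost [AND]: Safety circuit unavailable=occurs, Right main contactor failed=not → not all inputs occur → does not occur.
Controller branch down [AND]: Governor switch degraded=occurs, Door loop lost=not → not all inputs occur → does not occur.
Elevator stuck between floors [OR]: Brake release fails=occurs, Controller branch down=not, Door operator 2 is out=not, Safety relay 2 offline=not → at least one input occurs → occurs.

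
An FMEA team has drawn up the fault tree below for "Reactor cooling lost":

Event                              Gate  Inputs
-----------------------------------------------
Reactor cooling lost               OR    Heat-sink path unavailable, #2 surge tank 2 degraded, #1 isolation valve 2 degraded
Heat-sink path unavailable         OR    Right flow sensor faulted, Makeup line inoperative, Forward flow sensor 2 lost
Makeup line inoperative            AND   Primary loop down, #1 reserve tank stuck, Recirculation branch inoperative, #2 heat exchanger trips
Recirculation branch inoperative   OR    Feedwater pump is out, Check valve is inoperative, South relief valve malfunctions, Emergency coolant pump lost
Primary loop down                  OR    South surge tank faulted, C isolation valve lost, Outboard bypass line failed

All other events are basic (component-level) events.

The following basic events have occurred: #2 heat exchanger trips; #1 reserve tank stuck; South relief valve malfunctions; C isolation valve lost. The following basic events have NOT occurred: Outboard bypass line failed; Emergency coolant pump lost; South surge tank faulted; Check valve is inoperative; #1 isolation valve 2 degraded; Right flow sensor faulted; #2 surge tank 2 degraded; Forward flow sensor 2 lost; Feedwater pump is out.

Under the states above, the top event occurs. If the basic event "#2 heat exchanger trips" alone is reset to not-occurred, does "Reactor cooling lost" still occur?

No

Counterfactual: set "#2 heat exchanger trips" to not occurred.
Primary loop down [OR]: South surge tank faulted=not, C isolation valve lost=occurs, Outboard bypass line failed=not → at least one input occurs → occurs.
Recirculation branch inoperative [OR]: Feedwater pump is out=not, Check valve is inoperative=not, South relief valve malfunctions=occurs, Emergency coolant pump lost=not → at least one input occurs → occurs.
Makeup line inoperative [AND]: Primary loop down=occurs, #1 reserve tank stuck=occurs, Recirculation branch inoperative=occurs, #2 heat exchanger trips=not → not all inputs occur → does not occur.
Heat-sink path unavailable [OR]: Right flow sensor faulted=not, Makeup line inoperative=not, Forward flow sensor 2 lost=not → no input occurs → does not occur.
Reactor cooling lost [OR]: Heat-sink path unavailable=not, #2 surge tank 2 degraded=not, #1 isolation valve 2 degraded=not → no input occurs → does not occur.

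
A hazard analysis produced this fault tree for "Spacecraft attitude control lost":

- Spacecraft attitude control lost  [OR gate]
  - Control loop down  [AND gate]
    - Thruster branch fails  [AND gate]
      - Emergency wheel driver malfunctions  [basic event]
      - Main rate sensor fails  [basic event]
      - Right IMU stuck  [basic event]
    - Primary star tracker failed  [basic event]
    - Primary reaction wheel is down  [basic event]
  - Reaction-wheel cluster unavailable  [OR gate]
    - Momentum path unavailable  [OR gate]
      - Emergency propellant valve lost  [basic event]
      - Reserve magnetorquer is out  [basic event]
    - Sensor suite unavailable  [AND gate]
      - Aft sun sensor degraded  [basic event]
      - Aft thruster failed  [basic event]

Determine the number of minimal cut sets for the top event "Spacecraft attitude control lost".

Thruster branch fails [AND]: one cut set from each child combined → 1 × 1 × 1 = 1 cut set(s).
Control loop down [AND]: one cut set from each child combined → 1 × 1 × 1 = 1 cut set(s).
Momentum path unavailable [OR]: union of children's cut sets → 2 cut set(s).
Sensor suite unavailable [AND]: one cut set from each child combined → 1 × 1 = 1 cut set(s).
Reaction-wheel cluster unavailable [OR]: union of children's cut sets → 3 cut set(s).
Spacecraft attitude control lost [OR]: union of children's cut sets → 4 cut set(s).
Minimal cut sets: {Emergency wheel driver malfunctions, Main rate sensor fails, Primary reaction wheel is down, Primary star tracker failed, Right IMU stuck}; {Emergency propellant valve lost}; {Reserve magnetorquer is out}; {Aft sun sensor degraded, Aft thruster failed}.

4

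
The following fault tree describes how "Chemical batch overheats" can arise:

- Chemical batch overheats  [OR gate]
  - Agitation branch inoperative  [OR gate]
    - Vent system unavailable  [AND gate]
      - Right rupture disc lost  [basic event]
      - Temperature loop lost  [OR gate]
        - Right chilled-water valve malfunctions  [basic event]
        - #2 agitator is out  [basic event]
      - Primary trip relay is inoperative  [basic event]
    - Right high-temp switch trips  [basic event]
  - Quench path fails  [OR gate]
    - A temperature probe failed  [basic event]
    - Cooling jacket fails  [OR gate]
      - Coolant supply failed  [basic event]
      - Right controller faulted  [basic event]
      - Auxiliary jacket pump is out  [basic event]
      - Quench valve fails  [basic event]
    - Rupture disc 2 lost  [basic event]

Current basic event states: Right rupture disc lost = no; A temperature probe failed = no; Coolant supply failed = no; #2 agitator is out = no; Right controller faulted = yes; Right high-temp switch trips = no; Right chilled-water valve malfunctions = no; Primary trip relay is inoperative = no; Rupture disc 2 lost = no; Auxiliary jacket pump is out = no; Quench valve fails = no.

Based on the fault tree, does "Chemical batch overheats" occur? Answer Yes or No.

Yes

Temperature loop lost [OR]: Right chilled-water valve malfunctions=not, #2 agitator is out=not → no input occurs → does not occur.
Vent system unavailable [AND]: Right rupture disc lost=not, Temperature loop lost=not, Primary trip relay is inoperative=not → not all inputs occur → does not occur.
Agitation branch inoperative [OR]: Vent system unavailable=not, Right high-temp switch trips=not → no input occurs → does not occur.
Cooling jacket fails [OR]: Coolant supply failed=not, Right controller faulted=occurs, Auxiliary jacket pump is out=not, Quench valve fails=not → at least one input occurs → occurs.
Quench path fails [OR]: A temperature probe failed=not, Cooling jacket fails=occurs, Rupture disc 2 lost=not → at least one input occurs → occurs.
Chemical batch overheats [OR]: Agitation branch inoperative=not, Quench path fails=occurs → at least one input occurs → occurs.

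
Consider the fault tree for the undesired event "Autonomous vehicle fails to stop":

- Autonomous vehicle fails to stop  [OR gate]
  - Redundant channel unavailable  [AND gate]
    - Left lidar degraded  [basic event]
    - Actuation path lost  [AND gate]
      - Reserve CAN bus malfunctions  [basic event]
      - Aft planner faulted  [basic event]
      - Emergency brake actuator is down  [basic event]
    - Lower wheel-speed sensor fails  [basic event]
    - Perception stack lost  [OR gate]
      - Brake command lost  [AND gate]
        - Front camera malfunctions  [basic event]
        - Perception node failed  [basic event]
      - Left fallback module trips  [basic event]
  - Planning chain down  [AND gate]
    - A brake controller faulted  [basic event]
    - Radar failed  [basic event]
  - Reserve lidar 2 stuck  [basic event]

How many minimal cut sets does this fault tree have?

Actuation path lost [AND]: one cut set from each child combined → 1 × 1 × 1 = 1 cut set(s).
Brake command lost [AND]: one cut set from each child combined → 1 × 1 = 1 cut set(s).
Perception stack lost [OR]: union of children's cut sets → 2 cut set(s).
Redundant channel unavailable [AND]: one cut set from each child combined → 1 × 1 × 1 × 2 = 2 cut set(s).
Planning chain down [AND]: one cut set from each child combined → 1 × 1 = 1 cut set(s).
Autonomous vehicle fails to stop [OR]: union of children's cut sets → 4 cut set(s).
Minimal cut sets: {Aft planner faulted, Emergency brake actuator is down, Front camera malfunctions, Left lidar degraded, Lower wheel-speed sensor fails, Perception node failed, Reserve CAN bus malfunctions}; {Aft planner faulted, Emergency brake actuator is down, Left fallback module trips, Left lidar degraded, Lower wheel-speed sensor fails, Reserve CAN bus malfunctions}; {A brake controller faulted, Radar failed}; {Reserve lidar 2 stuck}.

4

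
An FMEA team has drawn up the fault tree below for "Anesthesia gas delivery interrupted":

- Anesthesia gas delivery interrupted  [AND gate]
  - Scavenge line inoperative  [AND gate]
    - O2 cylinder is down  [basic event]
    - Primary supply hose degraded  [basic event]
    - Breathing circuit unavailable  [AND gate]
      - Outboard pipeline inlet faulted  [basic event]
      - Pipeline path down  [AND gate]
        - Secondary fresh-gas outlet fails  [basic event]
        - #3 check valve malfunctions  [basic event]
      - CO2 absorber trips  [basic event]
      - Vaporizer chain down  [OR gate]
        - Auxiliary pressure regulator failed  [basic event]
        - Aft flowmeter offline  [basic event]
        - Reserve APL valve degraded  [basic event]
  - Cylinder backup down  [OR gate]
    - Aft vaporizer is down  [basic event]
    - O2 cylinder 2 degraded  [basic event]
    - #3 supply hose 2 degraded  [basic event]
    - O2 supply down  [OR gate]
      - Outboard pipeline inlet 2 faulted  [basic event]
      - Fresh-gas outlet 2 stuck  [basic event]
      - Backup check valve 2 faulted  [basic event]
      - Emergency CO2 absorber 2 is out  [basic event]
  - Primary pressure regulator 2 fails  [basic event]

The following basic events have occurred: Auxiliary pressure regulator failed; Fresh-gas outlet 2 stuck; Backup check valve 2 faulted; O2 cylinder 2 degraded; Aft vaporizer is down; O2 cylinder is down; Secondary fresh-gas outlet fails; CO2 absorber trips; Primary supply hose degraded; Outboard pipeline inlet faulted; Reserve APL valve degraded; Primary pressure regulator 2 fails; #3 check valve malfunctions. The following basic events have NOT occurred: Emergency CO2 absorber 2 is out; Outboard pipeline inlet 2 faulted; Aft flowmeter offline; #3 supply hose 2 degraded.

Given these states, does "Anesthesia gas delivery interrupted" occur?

Pipeline path down [AND]: Secondary fresh-gas outlet fails=occurs, #3 check valve malfunctions=occurs → all inputs occur → occurs.
Vaporizer chain down [OR]: Auxiliary pressure regulator failed=occurs, Aft flowmeter offline=not, Reserve APL valve degraded=occurs → at least one input occurs → occurs.
Breathing circuit unavailable [AND]: Outboard pipeline inlet faulted=occurs, Pipeline path down=occurs, CO2 absorber trips=occurs, Vaporizer chain down=occurs → all inputs occur → occurs.
Scavenge line inoperative [AND]: O2 cylinder is down=occurs, Primary supply hose degraded=occurs, Breathing circuit unavailable=occurs → all inputs occur → occurs.
O2 supply down [OR]: Outboard pipeline inlet 2 faulted=not, Fresh-gas outlet 2 stuck=occurs, Backup check valve 2 faulted=occurs, Emergency CO2 absorber 2 is out=not → at least one input occurs → occurs.
Cylinder backup down [OR]: Aft vaporizer is down=occurs, O2 cylinder 2 degraded=occurs, #3 supply hose 2 degraded=not, O2 supply down=occurs → at least one input occurs → occurs.
Anesthesia gas delivery interrupted [AND]: Scavenge line inoperative=occurs, Cylinder backup down=occurs, Primary pressure regulator 2 fails=occurs → all inputs occur → occurs.

Yes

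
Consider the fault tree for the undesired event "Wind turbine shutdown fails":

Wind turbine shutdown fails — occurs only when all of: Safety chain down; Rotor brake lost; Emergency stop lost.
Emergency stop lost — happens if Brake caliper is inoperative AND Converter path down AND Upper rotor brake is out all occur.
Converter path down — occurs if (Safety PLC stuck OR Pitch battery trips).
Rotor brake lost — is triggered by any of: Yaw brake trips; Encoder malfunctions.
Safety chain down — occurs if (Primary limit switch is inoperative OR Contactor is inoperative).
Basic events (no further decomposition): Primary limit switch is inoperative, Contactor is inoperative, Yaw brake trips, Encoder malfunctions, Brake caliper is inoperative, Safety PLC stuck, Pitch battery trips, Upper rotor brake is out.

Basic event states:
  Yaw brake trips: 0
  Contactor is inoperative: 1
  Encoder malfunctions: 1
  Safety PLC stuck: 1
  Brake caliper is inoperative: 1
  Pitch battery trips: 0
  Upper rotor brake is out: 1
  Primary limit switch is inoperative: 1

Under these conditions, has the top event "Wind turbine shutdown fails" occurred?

Yes

Safety chain down [OR]: Primary limit switch is inoperative=occurs, Contactor is inoperative=occurs → at least one input occurs → occurs.
Rotor brake lost [OR]: Yaw brake trips=not, Encoder malfunctions=occurs → at least one input occurs → occurs.
Converter path down [OR]: Safety PLC stuck=occurs, Pitch battery trips=not → at least one input occurs → occurs.
Emergency stop lost [AND]: Brake caliper is inoperative=occurs, Converter path down=occurs, Upper rotor brake is out=occurs → all inputs occur → occurs.
Wind turbine shutdown fails [AND]: Safety chain down=occurs, Rotor brake lost=occurs, Emergency stop lost=occurs → all inputs occur → occurs.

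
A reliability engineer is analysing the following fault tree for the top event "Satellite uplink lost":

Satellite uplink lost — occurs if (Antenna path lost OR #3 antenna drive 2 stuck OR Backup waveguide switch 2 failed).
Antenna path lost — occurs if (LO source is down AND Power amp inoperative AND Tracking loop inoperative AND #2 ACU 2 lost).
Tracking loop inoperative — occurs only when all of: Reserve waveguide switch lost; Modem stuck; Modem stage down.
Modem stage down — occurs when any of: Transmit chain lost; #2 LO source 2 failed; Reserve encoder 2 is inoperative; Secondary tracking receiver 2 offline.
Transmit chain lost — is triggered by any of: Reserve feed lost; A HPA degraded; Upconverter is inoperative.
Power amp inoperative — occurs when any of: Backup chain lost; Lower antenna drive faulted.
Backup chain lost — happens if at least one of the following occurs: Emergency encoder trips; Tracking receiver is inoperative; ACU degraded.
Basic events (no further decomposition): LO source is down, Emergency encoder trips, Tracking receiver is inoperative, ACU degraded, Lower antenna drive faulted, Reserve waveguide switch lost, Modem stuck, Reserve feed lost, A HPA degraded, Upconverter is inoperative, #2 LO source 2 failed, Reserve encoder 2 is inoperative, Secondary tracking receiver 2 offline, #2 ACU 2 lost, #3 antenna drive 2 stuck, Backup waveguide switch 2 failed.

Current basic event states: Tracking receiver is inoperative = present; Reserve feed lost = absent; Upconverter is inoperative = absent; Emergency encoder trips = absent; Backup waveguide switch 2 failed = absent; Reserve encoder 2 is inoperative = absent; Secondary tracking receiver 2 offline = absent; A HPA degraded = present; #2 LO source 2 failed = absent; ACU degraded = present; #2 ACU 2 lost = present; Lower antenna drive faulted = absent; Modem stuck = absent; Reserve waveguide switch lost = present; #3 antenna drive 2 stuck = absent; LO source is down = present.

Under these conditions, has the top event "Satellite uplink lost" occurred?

No

Backup chain lost [OR]: Emergency encoder trips=not, Tracking receiver is inoperative=occurs, ACU degraded=occurs → at least one input occurs → occurs.
Power amp inoperative [OR]: Backup chain lost=occurs, Lower antenna drive faulted=not → at least one input occurs → occurs.
Transmit chain lost [OR]: Reserve feed lost=not, A HPA degraded=occurs, Upconverter is inoperative=not → at least one input occurs → occurs.
Modem stage down [OR]: Transmit chain lost=occurs, #2 LO source 2 failed=not, Reserve encoder 2 is inoperative=not, Secondary tracking receiver 2 offline=not → at least one input occurs → occurs.
Tracking loop inoperative [AND]: Reserve waveguide switch lost=occurs, Modem stuck=not, Modem stage down=occurs → not all inputs occur → does not occur.
Antenna path lost [AND]: LO source is down=occurs, Power amp inoperative=occurs, Tracking loop inoperative=not, #2 ACU 2 lost=occurs → not all inputs occur → does not occur.
Satellite uplink lost [OR]: Antenna path lost=not, #3 antenna drive 2 stuck=not, Backup waveguide switch 2 failed=not → no input occurs → does not occur.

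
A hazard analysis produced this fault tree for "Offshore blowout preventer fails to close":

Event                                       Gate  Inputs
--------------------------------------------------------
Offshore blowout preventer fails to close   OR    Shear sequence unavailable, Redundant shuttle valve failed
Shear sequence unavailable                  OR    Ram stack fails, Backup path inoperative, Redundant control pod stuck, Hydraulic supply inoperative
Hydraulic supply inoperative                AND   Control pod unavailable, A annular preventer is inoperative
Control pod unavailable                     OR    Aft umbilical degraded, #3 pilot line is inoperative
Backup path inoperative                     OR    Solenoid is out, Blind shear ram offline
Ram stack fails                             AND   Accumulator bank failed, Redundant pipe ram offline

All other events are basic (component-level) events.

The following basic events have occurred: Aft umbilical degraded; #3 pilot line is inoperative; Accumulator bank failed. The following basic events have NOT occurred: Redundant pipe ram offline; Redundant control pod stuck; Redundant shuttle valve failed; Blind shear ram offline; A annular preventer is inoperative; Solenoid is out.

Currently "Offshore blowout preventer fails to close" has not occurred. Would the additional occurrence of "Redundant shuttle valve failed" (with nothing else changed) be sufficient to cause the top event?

Counterfactual: set "Redundant shuttle valve failed" to occurred.
Ram stack fails [AND]: Accumulator bank failed=occurs, Redundant pipe ram offline=not → not all inputs occur → does not occur.
Backup path inoperative [OR]: Solenoid is out=not, Blind shear ram offline=not → no input occurs → does not occur.
Control pod unavailable [OR]: Aft umbilical degraded=occurs, #3 pilot line is inoperative=occurs → at least one input occurs → occurs.
Hydraulic supply inoperative [AND]: Control pod unavailable=occurs, A annular preventer is inoperative=not → not all inputs occur → does not occur.
Shear sequence unavailable [OR]: Ram stack fails=not, Backup path inoperative=not, Redundant control pod stuck=not, Hydraulic supply inoperative=not → no input occurs → does not occur.
Offshore blowout preventer fails to close [OR]: Shear sequence unavailable=not, Redundant shuttle valve failed=occurs → at least one input occurs → occurs.

Yes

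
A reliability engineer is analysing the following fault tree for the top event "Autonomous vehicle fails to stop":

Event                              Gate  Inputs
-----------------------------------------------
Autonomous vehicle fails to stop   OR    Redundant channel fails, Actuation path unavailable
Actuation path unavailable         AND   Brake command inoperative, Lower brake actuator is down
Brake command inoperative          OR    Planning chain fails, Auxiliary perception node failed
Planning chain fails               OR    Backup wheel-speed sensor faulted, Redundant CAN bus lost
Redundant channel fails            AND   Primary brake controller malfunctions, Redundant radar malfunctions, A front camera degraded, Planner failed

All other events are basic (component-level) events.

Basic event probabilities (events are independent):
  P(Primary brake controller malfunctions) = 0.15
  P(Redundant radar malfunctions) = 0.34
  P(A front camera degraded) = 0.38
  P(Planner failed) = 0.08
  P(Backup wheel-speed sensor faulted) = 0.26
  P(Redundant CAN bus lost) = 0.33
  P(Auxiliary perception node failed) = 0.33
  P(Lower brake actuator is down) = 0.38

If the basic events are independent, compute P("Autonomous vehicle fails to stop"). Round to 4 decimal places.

0.2549

P(Redundant channel fails) [AND] = 0.15 × 0.34 × 0.38 × 0.08 = 0.001550
P(Planning chain fails) [OR] = 1 − (1−0.26) × (1−0.33) = 0.504200
P(Brake command inoperative) [OR] = 1 − (1−0.504200) × (1−0.33) = 0.667814
P(Actuation path unavailable) [AND] = 0.667814 × 0.38 = 0.253769
P(Autonomous vehicle fails to stop) [OR] = 1 − (1−0.001550) × (1−0.253769) = 0.254926
Rounded to 4 decimal places: P(Autonomous vehicle fails to stop) ≈ 0.2549.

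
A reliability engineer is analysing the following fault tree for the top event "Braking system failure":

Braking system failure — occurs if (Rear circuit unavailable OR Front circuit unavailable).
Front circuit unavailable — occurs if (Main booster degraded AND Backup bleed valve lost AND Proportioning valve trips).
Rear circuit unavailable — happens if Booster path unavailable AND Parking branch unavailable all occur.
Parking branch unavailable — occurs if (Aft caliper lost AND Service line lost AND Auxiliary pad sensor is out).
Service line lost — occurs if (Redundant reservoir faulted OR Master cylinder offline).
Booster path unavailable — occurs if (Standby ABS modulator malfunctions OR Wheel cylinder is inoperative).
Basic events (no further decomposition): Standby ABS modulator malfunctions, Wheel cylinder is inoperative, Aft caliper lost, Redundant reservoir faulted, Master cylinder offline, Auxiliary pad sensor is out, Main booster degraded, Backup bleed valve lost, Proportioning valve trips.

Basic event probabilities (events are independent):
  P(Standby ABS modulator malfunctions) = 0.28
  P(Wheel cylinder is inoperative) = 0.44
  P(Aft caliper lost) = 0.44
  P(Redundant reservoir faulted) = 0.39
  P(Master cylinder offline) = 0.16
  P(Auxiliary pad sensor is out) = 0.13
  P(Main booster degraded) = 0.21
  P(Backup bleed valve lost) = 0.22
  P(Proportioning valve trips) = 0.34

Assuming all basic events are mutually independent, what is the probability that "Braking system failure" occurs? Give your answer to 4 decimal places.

0.0321

P(Booster path unavailable) [OR] = 1 − (1−0.28) × (1−0.44) = 0.596800
P(Service line lost) [OR] = 1 − (1−0.39) × (1−0.16) = 0.487600
P(Parking branch unavailable) [AND] = 0.44 × 0.487600 × 0.13 = 0.027891
P(Rear circuit unavailable) [AND] = 0.596800 × 0.027891 = 0.016645
P(Front circuit unavailable) [AND] = 0.21 × 0.22 × 0.34 = 0.015708
P(Braking system failure) [OR] = 1 − (1−0.016645) × (1−0.015708) = 0.032092
Rounded to 4 decimal places: P(Braking system failure) ≈ 0.0321.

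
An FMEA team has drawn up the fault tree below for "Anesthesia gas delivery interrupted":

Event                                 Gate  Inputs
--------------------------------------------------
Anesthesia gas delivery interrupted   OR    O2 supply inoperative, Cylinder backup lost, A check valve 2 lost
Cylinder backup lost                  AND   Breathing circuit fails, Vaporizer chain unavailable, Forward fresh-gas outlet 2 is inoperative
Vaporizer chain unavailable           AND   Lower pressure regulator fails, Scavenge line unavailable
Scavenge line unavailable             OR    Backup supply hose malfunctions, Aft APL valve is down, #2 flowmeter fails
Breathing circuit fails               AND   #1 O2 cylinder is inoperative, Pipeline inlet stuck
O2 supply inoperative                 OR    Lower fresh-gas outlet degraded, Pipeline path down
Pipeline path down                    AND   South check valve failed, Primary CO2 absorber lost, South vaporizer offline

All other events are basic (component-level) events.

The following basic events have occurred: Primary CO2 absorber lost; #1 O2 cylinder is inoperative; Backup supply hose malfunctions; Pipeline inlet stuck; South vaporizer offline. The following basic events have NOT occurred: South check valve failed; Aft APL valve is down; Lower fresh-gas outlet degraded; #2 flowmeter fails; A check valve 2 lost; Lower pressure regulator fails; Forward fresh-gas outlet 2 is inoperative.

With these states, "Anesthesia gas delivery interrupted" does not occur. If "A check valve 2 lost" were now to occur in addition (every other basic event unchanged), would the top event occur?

Yes

Counterfactual: set "A check valve 2 lost" to occurred.
Pipeline path down [AND]: South check valve failed=not, Primary CO2 absorber lost=occurs, South vaporizer offline=occurs → not all inputs occur → does not occur.
O2 supply inoperative [OR]: Lower fresh-gas outlet degraded=not, Pipeline path down=not → no input occurs → does not occur.
Breathing circuit fails [AND]: #1 O2 cylinder is inoperative=occurs, Pipeline inlet stuck=occurs → all inputs occur → occurs.
Scavenge line unavailable [OR]: Backup supply hose malfunctions=occurs, Aft APL valve is down=not, #2 flowmeter fails=not → at least one input occurs → occurs.
Vaporizer chain unavailable [AND]: Lower pressure regulator fails=not, Scavenge line unavailable=occurs → not all inputs occur → does not occur.
Cylinder backup lost [AND]: Breathing circuit fails=occurs, Vaporizer chain unavailable=not, Forward fresh-gas outlet 2 is inoperative=not → not all inputs occur → does not occur.
Anesthesia gas delivery interrupted [OR]: O2 supply inoperative=not, Cylinder backup lost=not, A check valve 2 lost=occurs → at least one input occurs → occurs.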